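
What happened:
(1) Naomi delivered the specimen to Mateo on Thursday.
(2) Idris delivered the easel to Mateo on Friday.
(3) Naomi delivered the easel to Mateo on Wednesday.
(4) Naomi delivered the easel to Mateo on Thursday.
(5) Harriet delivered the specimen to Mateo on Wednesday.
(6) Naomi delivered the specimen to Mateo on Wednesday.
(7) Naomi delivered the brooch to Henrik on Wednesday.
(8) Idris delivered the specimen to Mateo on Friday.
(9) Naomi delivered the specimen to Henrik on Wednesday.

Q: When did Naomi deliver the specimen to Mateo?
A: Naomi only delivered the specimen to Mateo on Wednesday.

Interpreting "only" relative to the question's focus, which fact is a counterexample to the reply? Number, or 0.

1

The question "When did ...?" targets the setting, so in the reply the focus falls on "on Wednesday".
So "only" ranges over settings; the rest (agent = Naomi, thing = the specimen, recipient = Mateo) is presupposed.
Fact (1) shares the background with a different setting (on Thursday) — counterexample.
(Fact (3) would refute a reading with focus on the thing — but that is not what the question asks.)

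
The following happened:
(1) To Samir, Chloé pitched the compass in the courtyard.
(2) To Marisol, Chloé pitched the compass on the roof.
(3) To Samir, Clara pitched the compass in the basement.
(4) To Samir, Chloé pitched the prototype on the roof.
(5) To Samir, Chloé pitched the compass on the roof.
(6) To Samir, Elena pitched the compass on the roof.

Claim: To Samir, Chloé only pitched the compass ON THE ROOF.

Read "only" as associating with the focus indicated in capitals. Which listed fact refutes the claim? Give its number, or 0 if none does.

1

The capitals mark "on the roof" as focus. So "only" rules out other settings, with the rest (Chloé as agent and the compass as thing and Samir as recipient) as background.
Fact (1) shares the background but differs in setting (in the courtyard) — a counterexample.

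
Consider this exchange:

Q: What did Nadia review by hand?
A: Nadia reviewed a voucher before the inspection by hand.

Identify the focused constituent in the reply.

a voucher

The wh-word "what" asks about the direct object.
In the answer, "Nadia" and "by hand" are given — repeated from the question.
"before the inspection" is also new, but it specifies the time, which is not what the question asks about — so it is not the focus.
The constituent filling the direct object gap is "a voucher"; that is the focus.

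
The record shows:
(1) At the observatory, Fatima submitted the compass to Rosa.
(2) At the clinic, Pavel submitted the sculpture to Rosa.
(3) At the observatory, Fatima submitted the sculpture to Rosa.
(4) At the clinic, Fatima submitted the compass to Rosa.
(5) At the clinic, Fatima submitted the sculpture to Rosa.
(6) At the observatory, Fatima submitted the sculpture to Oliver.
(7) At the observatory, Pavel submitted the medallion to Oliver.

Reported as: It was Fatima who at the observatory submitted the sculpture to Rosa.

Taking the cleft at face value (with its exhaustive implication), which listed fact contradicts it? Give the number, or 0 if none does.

0

The cleft puts "Fatima" in focus and presupposes the open proposition with the sculpture as thing and Rosa as recipient and at the observatory as setting.
Exhaustivity: Fatima is the only agent satisfying that background.
Every other fact differs from the presupposition on some backgrounded slot, so none challenges the exhaustivity.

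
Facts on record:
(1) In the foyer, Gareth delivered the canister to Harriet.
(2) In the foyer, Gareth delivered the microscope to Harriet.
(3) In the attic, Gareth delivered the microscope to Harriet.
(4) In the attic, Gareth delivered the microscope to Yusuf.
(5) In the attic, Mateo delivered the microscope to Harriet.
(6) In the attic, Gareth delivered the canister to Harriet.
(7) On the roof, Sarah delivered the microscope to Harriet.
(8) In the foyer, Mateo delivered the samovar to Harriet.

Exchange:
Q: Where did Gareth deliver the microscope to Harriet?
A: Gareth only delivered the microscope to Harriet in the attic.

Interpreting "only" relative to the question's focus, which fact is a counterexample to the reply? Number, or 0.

2

Answering "Where did ...?" puts focus on the setting — here, "in the attic".
So "only" ranges over settings; the rest (same agent, thing, recipient (Gareth / the microscope / Harriet)) is presupposed.
Fact (2) shares the background with a different setting (in the foyer) — counterexample.
(Fact (6) would refute a reading with focus on the thing — but that is not what the question asks.)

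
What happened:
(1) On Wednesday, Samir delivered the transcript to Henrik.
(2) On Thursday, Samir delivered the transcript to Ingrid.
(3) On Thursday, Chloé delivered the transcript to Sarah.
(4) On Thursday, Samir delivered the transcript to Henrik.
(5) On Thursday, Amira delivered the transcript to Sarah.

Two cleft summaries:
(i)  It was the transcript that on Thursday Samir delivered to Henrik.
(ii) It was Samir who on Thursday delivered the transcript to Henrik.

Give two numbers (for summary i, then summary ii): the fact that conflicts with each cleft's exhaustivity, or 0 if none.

0, 0

(i): focus "the transcript". No fact shares same agent, recipient, setting (Samir / Henrik / on Thursday) with a different thing. 0.
(ii): focus "Samir". No fact shares same thing, recipient, setting (the transcript / Henrik / on Thursday) with a different agent. 0.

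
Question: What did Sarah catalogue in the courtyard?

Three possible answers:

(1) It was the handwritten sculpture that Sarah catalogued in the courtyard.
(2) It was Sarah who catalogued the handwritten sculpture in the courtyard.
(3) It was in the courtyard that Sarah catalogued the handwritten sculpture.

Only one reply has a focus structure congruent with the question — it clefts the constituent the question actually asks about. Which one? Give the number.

The question word "what" targets the direct object.
Option (1) clefts "the handwritten sculpture" — that matches what the question asks about.
Option (2) clefts "Sarah" — the subject (agent), not what was asked.
Option (3) clefts "in the courtyard" — the location, not what was asked.
So the congruent reply is (1).

1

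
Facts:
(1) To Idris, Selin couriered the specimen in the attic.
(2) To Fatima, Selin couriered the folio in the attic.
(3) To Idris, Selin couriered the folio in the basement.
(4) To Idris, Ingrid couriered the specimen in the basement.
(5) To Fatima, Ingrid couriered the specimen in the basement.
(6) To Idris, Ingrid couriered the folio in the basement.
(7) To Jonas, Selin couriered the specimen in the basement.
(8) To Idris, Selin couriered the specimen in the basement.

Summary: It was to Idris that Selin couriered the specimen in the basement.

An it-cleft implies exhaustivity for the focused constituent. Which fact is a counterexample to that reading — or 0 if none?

7

Focus of the cleft: "Idris" (the recipient). Presupposed background: same agent, thing, setting (Selin / the specimen / in the basement).
Exhaustivity: Idris is the only recipient satisfying that background.
But fact (7) also has same agent, thing, setting (Selin / the specimen / in the basement), with recipient = Jonas — so the exhaustive reading fails.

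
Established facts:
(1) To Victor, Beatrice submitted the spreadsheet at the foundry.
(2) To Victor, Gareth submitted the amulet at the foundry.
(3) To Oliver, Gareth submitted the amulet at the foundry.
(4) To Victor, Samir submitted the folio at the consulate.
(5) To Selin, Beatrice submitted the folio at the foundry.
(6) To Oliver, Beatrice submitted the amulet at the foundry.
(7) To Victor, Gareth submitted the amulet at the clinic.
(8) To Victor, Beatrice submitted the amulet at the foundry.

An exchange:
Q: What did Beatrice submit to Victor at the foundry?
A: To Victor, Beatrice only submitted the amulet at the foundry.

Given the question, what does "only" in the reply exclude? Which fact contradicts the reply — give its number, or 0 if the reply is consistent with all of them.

The question "What did ...?" targets the thing, so in the reply the focus falls on "the amulet".
"Only" then excludes alternative things while the background — same agent, recipient, setting (Beatrice / Victor / at the foundry) — is held fixed.
Fact (1) shares the background with a different thing (the spreadsheet) — counterexample.
(Fact (6) would refute a reading with focus on the recipient — but that is not what the question asks.)

1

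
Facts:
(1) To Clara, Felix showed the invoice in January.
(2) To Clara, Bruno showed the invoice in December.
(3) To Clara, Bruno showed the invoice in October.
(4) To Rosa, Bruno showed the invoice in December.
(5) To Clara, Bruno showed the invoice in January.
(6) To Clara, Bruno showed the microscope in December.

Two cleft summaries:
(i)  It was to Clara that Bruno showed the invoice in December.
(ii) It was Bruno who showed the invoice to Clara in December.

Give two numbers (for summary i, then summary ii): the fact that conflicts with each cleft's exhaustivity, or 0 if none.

4, 0

Summary (i) focuses "Clara" (the recipient); background Bruno as agent and the invoice as thing and in December as setting. Fact (4) matches that background with recipient = Rosa — refutes (i).
Summary (ii) focuses "Bruno" (the agent); background the invoice as thing and Clara as recipient and in December as setting. No fact matches that background with a different agent, so 0.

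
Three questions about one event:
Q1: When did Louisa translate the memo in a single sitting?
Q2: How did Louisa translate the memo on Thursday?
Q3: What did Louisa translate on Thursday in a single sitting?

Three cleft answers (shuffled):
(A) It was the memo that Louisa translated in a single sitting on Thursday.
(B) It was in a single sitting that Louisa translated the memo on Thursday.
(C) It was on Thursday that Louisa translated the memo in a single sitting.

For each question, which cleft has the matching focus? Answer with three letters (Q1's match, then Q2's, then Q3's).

Q1 asks about the time; cleft (C) focuses "on Thursday", which is the time — so Q1 → C.
Q2 asks about the manner; cleft (B) focuses "in a single sitting", which is the manner — so Q2 → B.
Q3 asks about the direct object; cleft (A) focuses "the memo", which is the direct object — so Q3 → A.
Mapping: Q1→C, Q2→B, Q3→A.

CBA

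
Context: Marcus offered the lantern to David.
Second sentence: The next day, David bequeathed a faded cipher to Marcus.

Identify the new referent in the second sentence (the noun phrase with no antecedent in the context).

a faded cipher

"David" and "Marcus" in the second sentence are given — already mentioned in the context.
"a faded cipher" has no antecedent in the context; it is discourse-new (the indefinite article also signals a new referent).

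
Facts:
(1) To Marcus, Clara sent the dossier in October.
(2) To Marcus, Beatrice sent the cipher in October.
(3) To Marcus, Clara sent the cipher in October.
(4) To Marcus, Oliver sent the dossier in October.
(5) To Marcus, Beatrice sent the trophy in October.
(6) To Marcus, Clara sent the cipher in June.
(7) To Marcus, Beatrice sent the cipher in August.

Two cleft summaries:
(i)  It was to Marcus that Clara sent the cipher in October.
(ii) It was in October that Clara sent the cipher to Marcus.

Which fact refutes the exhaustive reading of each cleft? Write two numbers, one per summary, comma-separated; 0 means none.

(i): focus "Marcus". No fact shares Clara as agent and the cipher as thing and in October as setting with a different recipient. 0.
(ii): focus "in October". Looking for Clara as agent and the cipher as thing and Marcus as recipient with some other setting — fact (6) has in June there. Refuted.

0, 6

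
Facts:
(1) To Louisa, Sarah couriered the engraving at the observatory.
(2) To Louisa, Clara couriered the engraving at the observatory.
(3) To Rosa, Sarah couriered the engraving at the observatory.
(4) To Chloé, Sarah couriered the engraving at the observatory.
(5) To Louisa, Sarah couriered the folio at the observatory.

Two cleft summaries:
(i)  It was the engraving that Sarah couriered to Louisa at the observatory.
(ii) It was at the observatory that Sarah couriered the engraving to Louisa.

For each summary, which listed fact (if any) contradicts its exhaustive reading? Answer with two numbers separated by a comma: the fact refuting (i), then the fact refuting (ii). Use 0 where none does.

(i): focus "the engraving". Looking for Sarah as agent and Louisa as recipient and at the observatory as setting with some other thing — fact (5) has the folio there. Refuted.
(ii): focus "at the observatory". No fact shares Sarah as agent and the engraving as thing and Louisa as recipient with a different setting. 0.

5, 0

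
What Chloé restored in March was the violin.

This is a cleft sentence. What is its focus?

In a pseudo-cleft "What ... was X", the post-copular constituent X is the focus.
Here the focus is "the violin". The backgrounded (presupposed) material includes "Chloé" and "in March".

the violin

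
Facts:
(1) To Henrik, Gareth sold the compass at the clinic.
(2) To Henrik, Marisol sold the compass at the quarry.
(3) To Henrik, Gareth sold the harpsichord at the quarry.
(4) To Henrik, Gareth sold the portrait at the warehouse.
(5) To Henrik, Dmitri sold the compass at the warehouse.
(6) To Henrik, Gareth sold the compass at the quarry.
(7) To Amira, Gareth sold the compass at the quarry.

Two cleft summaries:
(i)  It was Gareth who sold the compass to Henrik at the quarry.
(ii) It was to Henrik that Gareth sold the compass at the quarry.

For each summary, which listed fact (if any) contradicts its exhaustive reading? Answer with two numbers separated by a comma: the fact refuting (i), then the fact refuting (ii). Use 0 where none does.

2, 7

(i): focus "Gareth". Looking for thing = the compass, recipient = Henrik, setting = at the quarry with some other agent — fact (2) has Marisol there. Refuted.
(ii): focus "Henrik". Looking for agent = Gareth, thing = the compass, setting = at the quarry with some other recipient — fact (7) has Amira there. Refuted.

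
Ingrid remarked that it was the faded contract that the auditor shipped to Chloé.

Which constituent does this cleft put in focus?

In an it-cleft "It was X that/who ...", the clefted constituent X is the focus; the that/who-clause expresses the presupposed open proposition.
Here the focus is "the faded contract". The backgrounded (presupposed) material includes "the auditor" and "to Chloé".

the faded contract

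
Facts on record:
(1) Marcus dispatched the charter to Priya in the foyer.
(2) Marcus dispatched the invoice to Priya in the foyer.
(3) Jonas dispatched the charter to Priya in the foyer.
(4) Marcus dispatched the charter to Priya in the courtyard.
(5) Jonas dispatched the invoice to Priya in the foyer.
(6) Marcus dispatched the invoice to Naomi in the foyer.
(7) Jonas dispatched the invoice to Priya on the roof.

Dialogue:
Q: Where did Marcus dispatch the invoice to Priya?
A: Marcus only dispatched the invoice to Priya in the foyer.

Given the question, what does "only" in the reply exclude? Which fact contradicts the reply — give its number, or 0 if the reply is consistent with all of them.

0

Answering "Where did ...?" puts focus on the setting — here, "in the foyer".
So "only" ranges over settings; the rest (Marcus as agent and the invoice as thing and Priya as recipient) is presupposed.
No fact keeps Marcus as agent and the invoice as thing and Priya as recipient while changing the setting; every other fact differs on something backgrounded. The reply stands.
(Fact (1) would refute a reading with focus on the thing — but that is not what the question asks.)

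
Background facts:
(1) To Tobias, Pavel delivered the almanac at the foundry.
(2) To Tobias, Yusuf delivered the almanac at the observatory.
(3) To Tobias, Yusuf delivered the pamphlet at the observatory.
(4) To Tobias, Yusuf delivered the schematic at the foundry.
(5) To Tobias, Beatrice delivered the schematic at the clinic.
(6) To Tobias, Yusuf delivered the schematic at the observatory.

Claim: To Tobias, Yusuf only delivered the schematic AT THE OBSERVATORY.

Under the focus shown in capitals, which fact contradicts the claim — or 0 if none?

4

The capitals mark "at the observatory" as focus. So "only" rules out other settings, with the rest (agent = Yusuf, thing = the schematic, recipient = Tobias) as background.
Fact (4) matches on agent = Yusuf, thing = the schematic, recipient = Tobias, but has setting = at the foundry instead. That refutes the claim.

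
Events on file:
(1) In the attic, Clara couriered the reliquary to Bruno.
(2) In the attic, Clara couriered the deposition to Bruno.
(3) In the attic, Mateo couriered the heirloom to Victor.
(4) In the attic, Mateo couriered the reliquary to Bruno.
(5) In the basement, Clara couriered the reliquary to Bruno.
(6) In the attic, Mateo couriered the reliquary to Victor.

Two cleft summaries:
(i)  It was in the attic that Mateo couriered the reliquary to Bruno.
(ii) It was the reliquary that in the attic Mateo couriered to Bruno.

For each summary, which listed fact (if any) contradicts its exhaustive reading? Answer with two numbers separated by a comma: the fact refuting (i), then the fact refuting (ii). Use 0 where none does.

0, 0

Summary (i) focuses "in the attic" (the setting); background Mateo as agent and the reliquary as thing and Bruno as recipient. No fact matches that background with a different setting, so 0.
Summary (ii) focuses "the reliquary" (the thing); background Mateo as agent and Bruno as recipient and in the attic as setting. No fact matches that background with a different thing, so 0.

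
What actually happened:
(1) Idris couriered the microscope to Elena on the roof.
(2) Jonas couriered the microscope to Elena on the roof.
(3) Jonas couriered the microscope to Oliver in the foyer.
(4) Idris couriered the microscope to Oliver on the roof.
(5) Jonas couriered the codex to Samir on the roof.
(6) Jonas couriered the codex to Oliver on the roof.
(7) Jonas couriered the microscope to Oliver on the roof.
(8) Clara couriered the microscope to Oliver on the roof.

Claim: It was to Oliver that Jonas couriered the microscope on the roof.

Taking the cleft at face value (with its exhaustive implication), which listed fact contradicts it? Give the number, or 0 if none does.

2

Focus of the cleft: "Oliver" (the recipient). Presupposed background: agent = Jonas, thing = the microscope, setting = on the roof.
Exhaustivity: Oliver is the only recipient satisfying that background.
Fact (2) shares the background but with recipient = Elena; exhaustivity is violated.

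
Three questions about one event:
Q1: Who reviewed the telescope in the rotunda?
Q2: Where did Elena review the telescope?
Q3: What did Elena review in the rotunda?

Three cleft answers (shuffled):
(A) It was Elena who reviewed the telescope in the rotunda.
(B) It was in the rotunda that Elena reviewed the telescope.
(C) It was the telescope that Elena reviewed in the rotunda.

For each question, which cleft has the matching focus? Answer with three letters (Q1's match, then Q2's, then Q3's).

ABC

Q1 asks about the subject (agent); cleft (A) focuses "Elena", which is the subject (agent) — so Q1 → A.
Q2 asks about the location; cleft (B) focuses "in the rotunda", which is the location — so Q2 → B.
Q3 asks about the direct object; cleft (C) focuses "the telescope", which is the direct object — so Q3 → C.
Mapping: Q1→A, Q2→B, Q3→C.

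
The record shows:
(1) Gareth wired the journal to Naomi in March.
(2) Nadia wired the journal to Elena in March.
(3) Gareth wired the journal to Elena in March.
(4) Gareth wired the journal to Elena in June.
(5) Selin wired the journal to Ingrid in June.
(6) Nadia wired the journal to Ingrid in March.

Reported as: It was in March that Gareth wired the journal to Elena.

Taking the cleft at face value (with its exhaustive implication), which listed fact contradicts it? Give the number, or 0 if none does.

4

The cleft puts "in March" in focus and presupposes the open proposition with Gareth as agent and the journal as thing and Elena as recipient.
The exhaustive reading says no other setting fits that background.
Fact (4) shares the background but with setting = in June; exhaustivity is violated.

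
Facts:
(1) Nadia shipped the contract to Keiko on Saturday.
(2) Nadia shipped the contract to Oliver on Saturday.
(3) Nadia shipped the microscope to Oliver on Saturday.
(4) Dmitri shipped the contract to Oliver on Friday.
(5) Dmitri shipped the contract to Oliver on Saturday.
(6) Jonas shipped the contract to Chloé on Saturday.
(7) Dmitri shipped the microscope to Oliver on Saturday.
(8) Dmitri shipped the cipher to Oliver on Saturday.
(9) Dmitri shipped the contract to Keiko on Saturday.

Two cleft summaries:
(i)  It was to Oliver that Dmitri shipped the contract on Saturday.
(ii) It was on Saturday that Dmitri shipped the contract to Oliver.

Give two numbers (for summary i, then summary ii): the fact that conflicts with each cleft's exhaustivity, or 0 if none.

(i): focus "Oliver". Looking for agent = Dmitri, thing = the contract, setting = on Saturday with some other recipient — fact (9) has Keiko there. Refuted.
(ii): focus "on Saturday". Looking for agent = Dmitri, thing = the contract, recipient = Oliver with some other setting — fact (4) has on Friday there. Refuted.

9, 4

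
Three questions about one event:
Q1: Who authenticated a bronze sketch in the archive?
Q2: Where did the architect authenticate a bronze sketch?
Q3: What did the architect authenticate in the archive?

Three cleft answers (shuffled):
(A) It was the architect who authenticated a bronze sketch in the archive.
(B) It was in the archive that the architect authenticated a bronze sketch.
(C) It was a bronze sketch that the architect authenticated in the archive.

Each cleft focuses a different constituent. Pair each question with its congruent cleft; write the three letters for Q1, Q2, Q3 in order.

ABC

Q1 asks about the subject (agent); cleft (A) focuses "the architect", which is the subject (agent) — so Q1 → A.
Q2 asks about the location; cleft (B) focuses "in the archive", which is the location — so Q2 → B.
Q3 asks about the direct object; cleft (C) focuses "a bronze sketch", which is the direct object — so Q3 → C.
Mapping: Q1→A, Q2→B, Q3→C.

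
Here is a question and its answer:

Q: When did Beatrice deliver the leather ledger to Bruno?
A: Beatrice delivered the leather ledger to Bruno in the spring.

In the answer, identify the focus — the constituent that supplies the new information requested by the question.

The wh-word "when" asks about the time.
In the answer, "Beatrice", "the leather ledger" and "to Bruno" are given — repeated from the question.
The constituent filling the time gap is "in the spring"; that is the focus and would carry nuclear stress.

in the spring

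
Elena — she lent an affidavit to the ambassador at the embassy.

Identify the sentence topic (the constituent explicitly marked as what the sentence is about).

The construction explicitly marks "Elena" as what the sentence is about — the topic.
The remainder of the clause is the comment (what is said about the topic).

Elena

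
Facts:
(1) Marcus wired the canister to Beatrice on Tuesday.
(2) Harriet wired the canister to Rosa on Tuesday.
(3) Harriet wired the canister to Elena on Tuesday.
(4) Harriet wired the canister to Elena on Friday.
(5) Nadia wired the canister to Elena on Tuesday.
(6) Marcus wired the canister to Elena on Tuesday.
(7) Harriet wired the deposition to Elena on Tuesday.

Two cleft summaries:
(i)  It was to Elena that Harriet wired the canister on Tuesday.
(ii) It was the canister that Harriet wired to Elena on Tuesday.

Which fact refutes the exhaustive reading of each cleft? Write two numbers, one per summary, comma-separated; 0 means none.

(i): focus "Elena". Looking for Harriet as agent and the canister as thing and on Tuesday as setting with some other recipient — fact (2) has Rosa there. Refuted.
(ii): focus "the canister". Looking for Harriet as agent and Elena as recipient and on Tuesday as setting with some other thing — fact (7) has the deposition there. Refuted.

2, 7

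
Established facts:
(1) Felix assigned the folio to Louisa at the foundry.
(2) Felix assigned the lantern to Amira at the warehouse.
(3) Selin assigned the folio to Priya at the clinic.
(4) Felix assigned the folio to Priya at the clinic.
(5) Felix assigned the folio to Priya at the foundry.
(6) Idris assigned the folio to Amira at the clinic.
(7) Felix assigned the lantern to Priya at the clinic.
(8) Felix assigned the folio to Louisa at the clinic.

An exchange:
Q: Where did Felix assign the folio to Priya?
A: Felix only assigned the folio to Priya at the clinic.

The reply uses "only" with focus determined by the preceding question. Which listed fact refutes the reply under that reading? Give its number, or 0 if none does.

5

Answering "Where did ...?" puts focus on the setting — here, "at the clinic".
So "only" ranges over settings; the rest (Felix as agent and the folio as thing and Priya as recipient) is presupposed.
Fact (5) shares the background with a different setting (at the foundry) — counterexample.
(Fact (8) would refute a reading with focus on the recipient — but that is not what the question asks.)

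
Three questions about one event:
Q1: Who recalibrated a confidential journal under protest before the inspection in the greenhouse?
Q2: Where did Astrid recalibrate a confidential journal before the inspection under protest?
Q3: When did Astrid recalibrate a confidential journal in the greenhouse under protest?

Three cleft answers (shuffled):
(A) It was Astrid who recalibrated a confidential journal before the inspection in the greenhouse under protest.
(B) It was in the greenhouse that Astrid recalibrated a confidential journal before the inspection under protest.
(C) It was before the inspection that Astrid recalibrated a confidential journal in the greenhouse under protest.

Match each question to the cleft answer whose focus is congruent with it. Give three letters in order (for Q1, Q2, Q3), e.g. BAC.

ABC

Q1 asks about the subject (agent); cleft (A) focuses "Astrid", which is the subject (agent) — so Q1 → A.
Q2 asks about the location; cleft (B) focuses "in the greenhouse", which is the location — so Q2 → B.
Q3 asks about the time; cleft (C) focuses "before the inspection", which is the time — so Q3 → C.
Mapping: Q1→A, Q2→B, Q3→C.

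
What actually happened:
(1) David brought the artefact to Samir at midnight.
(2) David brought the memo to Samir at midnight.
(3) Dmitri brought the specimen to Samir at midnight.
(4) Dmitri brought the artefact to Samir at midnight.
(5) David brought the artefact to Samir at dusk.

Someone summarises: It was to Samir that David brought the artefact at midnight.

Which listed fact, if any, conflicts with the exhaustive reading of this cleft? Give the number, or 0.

The cleft puts "Samir" in focus and presupposes the open proposition with David as agent and the artefact as thing and at midnight as setting.
Exhaustivity: Samir is the only recipient satisfying that background.
No listed fact matches the background with a different recipient. Exhaustivity holds.

0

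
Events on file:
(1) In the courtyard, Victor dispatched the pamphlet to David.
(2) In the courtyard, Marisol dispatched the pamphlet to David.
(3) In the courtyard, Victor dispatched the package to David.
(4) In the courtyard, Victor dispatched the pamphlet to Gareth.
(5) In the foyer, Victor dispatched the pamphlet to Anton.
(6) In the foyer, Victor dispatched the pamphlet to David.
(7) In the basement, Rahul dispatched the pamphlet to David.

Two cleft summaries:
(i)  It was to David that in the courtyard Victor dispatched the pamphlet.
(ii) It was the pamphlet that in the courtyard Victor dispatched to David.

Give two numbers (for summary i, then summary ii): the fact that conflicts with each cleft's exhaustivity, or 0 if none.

4, 3

(i): focus "David". Looking for agent = Victor, thing = the pamphlet, setting = in the courtyard with some other recipient — fact (4) has Gareth there. Refuted.
(ii): focus "the pamphlet". Looking for agent = Victor, recipient = David, setting = in the courtyard with some other thing — fact (3) has the package there. Refuted.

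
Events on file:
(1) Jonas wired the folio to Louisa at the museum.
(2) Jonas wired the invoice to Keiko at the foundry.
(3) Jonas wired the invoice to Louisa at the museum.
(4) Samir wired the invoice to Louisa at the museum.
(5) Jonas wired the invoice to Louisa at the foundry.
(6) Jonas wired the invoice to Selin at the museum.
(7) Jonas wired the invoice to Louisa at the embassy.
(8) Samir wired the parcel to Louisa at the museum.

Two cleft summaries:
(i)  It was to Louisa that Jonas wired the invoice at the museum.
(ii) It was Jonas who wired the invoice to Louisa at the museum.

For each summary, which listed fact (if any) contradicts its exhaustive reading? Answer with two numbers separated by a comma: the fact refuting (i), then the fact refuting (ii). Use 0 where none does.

6, 4

(i): focus "Louisa". Looking for Jonas as agent and the invoice as thing and at the museum as setting with some other recipient — fact (6) has Selin there. Refuted.
(ii): focus "Jonas". Looking for the invoice as thing and Louisa as recipient and at the museum as setting with some other agent — fact (4) has Samir there. Refuted.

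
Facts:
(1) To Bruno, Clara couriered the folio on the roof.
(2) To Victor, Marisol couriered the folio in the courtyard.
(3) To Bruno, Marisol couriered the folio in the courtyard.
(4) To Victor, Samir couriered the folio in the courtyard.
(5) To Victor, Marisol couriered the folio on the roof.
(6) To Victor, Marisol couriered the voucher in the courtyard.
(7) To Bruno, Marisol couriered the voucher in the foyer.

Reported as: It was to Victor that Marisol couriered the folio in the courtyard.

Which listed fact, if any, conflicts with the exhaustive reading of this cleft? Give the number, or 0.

3

Focus of the cleft: "Victor" (the recipient). Presupposed background: same agent, thing, setting (Marisol / the folio / in the courtyard).
Exhaustivity: Victor is the only recipient satisfying that background.
Fact (3) shares the background but with recipient = Bruno; exhaustivity is violated.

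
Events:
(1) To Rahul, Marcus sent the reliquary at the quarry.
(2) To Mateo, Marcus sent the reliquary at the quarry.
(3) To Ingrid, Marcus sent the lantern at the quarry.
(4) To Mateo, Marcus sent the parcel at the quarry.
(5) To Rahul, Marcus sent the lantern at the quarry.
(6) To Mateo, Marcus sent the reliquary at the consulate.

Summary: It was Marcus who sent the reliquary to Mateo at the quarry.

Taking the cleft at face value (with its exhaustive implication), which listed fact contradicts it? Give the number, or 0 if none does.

Focus of the cleft: "Marcus" (the agent). Presupposed background: thing = the reliquary, recipient = Mateo, setting = at the quarry.
Exhaustivity: Marcus is the only agent satisfying that background.
No listed fact matches the background with a different agent. Exhaustivity holds.

0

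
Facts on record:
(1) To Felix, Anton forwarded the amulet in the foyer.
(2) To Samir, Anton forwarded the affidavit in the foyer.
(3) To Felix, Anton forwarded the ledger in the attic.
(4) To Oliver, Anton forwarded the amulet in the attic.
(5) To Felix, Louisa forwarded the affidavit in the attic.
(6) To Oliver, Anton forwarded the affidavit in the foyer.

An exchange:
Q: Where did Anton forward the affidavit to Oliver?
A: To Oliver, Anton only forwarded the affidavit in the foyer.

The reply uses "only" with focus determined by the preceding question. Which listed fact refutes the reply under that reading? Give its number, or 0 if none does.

The question "Where did ...?" targets the setting, so in the reply the focus falls on "in the foyer".
So "only" ranges over settings; the rest (same agent, thing, recipient (Anton / the affidavit / Oliver)) is presupposed.
No listed fact shares that background with another setting. Nothing contradicts the reply.
(Fact (2) would refute a reading with focus on the recipient — but that is not what the question asks.)

0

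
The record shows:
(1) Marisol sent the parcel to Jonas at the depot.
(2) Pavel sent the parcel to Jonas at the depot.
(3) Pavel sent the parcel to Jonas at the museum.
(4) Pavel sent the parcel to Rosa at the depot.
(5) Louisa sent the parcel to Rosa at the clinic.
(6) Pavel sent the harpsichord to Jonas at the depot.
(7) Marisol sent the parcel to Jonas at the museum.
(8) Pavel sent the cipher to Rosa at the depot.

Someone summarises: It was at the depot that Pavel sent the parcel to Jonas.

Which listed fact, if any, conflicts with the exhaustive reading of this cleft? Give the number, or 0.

3

The cleft puts "at the depot" in focus and presupposes the open proposition with Pavel as agent and the parcel as thing and Jonas as recipient.
Exhaustivity: at the depot is the only setting satisfying that background.
Fact (3) shares the background but with setting = at the museum; exhaustivity is violated.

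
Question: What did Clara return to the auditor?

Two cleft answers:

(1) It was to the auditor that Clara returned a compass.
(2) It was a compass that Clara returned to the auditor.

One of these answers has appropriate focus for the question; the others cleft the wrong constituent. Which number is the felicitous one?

2

The question word "what" targets the direct object.
Option (1) clefts "to the auditor" — the recipient, not what was asked.
Option (2) clefts "a compass" — that matches what the question asks about.
So the congruent reply is (2).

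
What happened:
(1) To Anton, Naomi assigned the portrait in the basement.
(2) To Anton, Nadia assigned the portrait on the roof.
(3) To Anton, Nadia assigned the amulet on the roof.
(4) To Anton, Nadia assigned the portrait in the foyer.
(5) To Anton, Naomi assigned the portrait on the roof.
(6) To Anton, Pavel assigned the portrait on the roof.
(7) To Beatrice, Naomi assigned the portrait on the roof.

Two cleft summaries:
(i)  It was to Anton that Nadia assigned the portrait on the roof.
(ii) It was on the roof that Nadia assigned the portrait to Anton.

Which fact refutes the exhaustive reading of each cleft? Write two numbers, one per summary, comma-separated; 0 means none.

(i): focus "Anton". No fact shares Nadia as agent and the portrait as thing and on the roof as setting with a different recipient. 0.
(ii): focus "on the roof". Looking for Nadia as agent and the portrait as thing and Anton as recipient with some other setting — fact (4) has in the foyer there. Refuted.

0, 4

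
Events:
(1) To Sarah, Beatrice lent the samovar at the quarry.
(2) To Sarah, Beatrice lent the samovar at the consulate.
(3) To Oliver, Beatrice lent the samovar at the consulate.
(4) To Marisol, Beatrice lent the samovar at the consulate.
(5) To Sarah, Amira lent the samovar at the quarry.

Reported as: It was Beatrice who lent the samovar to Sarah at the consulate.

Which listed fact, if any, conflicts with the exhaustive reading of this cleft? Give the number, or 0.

The cleft puts "Beatrice" in focus and presupposes the open proposition with the samovar as thing and Sarah as recipient and at the consulate as setting.
Exhaustivity: Beatrice is the only agent satisfying that background.
Every other fact differs from the presupposition on some backgrounded slot, so none challenges the exhaustivity.

0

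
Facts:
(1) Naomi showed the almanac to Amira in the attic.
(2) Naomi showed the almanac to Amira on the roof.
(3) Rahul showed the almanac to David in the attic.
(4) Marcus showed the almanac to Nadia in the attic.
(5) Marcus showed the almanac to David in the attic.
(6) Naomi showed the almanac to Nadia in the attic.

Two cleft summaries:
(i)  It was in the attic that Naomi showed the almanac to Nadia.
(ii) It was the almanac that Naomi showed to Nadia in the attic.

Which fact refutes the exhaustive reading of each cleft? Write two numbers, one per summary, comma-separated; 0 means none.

0, 0

Summary (i) focuses "in the attic" (the setting); background Naomi as agent and the almanac as thing and Nadia as recipient. No fact matches that background with a different setting, so 0.
Summary (ii) focuses "the almanac" (the thing); background Naomi as agent and Nadia as recipient and in the attic as setting. No fact matches that background with a different thing, so 0.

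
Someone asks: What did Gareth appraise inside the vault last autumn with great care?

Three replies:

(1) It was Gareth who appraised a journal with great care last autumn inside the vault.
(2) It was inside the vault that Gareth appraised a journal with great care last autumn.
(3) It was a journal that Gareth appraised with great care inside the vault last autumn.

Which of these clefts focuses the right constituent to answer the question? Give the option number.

3

The question word "what" targets the direct object.
Option (1) clefts "Gareth" — the subject (agent), not what was asked.
Option (2) clefts "inside the vault" — the location, not what was asked.
Option (3) clefts "a journal" — that matches what the question asks about.
So the congruent reply is (3).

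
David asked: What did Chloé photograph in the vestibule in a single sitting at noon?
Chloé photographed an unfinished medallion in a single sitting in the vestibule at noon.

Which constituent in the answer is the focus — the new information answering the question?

The wh-word "what" asks about the direct object.
In the answer, "Chloé", "in a single sitting", "in the vestibule" and "at noon" are given — repeated from the question.
The constituent filling the direct object gap is "an unfinished medallion"; that is the focus and would carry nuclear stress.

an unfinished medallion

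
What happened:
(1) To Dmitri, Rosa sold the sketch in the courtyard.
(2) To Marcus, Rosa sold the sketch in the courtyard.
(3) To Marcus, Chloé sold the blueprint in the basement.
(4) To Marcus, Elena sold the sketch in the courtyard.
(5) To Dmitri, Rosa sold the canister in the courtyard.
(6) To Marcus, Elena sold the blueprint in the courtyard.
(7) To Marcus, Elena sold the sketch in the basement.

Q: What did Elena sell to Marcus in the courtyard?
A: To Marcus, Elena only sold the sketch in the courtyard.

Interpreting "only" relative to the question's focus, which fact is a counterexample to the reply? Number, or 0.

6

The question "What did ...?" targets the thing, so in the reply the focus falls on "the sketch".
"Only" then excludes alternative things while the background — Elena as agent and Marcus as recipient and in the courtyard as setting — is held fixed.
Fact (6) shares the background with a different thing (the blueprint) — counterexample.
(Fact (7) would refute a reading with focus on the setting — but that is not what the question asks.)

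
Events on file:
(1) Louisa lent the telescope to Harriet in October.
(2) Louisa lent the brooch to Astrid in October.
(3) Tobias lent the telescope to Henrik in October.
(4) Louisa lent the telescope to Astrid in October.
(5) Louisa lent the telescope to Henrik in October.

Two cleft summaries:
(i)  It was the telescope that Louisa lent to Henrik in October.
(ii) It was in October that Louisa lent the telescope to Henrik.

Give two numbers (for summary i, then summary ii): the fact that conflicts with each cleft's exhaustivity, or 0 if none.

0, 0

Summary (i) focuses "the telescope" (the thing); background Louisa as agent and Henrik as recipient and in October as setting. No fact matches that background with a different thing, so 0.
Summary (ii) focuses "in October" (the setting); background Louisa as agent and the telescope as thing and Henrik as recipient. No fact matches that background with a different setting, so 0.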